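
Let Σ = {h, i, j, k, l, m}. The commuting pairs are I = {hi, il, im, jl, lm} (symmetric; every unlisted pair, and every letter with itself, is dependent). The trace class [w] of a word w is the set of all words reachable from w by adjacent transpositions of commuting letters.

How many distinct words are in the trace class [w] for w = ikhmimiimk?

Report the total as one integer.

35

#0=i has no predecessor
#1=k depends on [0:i]
#2=h depends on [1:k]
#3=m depends on [2:h]
#4=i depends on [1:k]
#5=m depends on [3:m]
#6=i depends on [4:i]
#7=i depends on [6:i]
#8=m depends on [5:m]
#9=k depends on [7:i, 8:m]
sources: [0:i]
N(rest) = Σ N(rest − s) over sources s of rest; N(one piece) = 1:
  size 1 → [9]=1
  size 2 → [7,9]=1  [8,9]=1
  size 3 → [5,8,9]=1  [6,7,9]=1  [7,8,9]=2
  size 4 → [3,5,8,9]=1  [4,6,7,9]=1  [5,7,8,9]=3  [6,7,8,9]=3
  size 5 → [2,3,5,8,9]=1  [3,5,7,8,9]=4  [4,6,7,8,9]=4  [5,6,7,8,9]=6
  size 6 → [2,3,5,7,8,9]=5  [3,5,6,7,8,9]=10  [4,5,6,7,8,9]=10
  size 7 → [2,3,5,6,7,8,9]=15  [3,4,5,6,7,8,9]=20
  size 8 → [2,3,4,5,6,7,8,9]=35
  first=0(i) contributes 35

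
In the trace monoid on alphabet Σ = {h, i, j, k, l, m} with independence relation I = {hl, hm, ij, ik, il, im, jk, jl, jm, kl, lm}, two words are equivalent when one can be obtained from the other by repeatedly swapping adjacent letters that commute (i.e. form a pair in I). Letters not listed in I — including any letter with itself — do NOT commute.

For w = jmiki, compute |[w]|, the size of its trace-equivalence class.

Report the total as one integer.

30

0(j) covers ∅
1(m) covers ∅
2(i) covers ∅
3(k) covers 1:m
4(i) covers 2:i
floor of heap: 0:j, 1:m, 2:i
completions by unplaced set U, small U first (add the entries for U minus each lowest piece of U):
  |U|=1: {0}:1  {3}:1  {4}:1
  |U|=2: {0,3}:2  {0,4}:2  {1,3}:1  {2,4}:1  {3,4}:2
  |U|=3: {0,1,3}:3  {0,2,4}:3  {0,3,4}:6  {1,3,4}:3  {2,3,4}:3
  start at 0(j): 6
  start at 1(m): 12
  start at 2(i): 12
sum over floor = 30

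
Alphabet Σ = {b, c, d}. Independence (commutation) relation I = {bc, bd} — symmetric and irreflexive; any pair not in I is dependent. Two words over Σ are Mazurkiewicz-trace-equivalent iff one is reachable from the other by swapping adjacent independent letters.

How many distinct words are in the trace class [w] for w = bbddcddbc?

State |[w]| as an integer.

#0=b has no predecessor
#1=b depends on [0:b]
#2=d has no predecessor
#3=d depends on [2:d]
#4=c depends on [3:d]
#5=d depends on [4:c]
#6=d depends on [5:d]
#7=b depends on [1:b]
#8=c depends on [6:d]
sources: [0:b, 2:d]
N(rest) = Σ N(rest − s) over sources s of rest; N(one piece) = 1:
  size 1 → [7]=1  [8]=1
  size 2 → [1,7]=1  [6,8]=1  [7,8]=2
  size 3 → [0,1,7]=1  [1,7,8]=3  [5,6,8]=1  [6,7,8]=3
  size 4 → [0,1,7,8]=4  [1,6,7,8]=6  [4,5,6,8]=1  [5,6,7,8]=4
  size 5 → [0,1,6,7,8]=10  [1,5,6,7,8]=10  [3,4,5,6,8]=1  [4,5,6,7,8]=5
  size 6 → [0,1,5,6,7,8]=20  [1,4,5,6,7,8]=15  [2,3,4,5,6,8]=1  [3,4,5,6,7,8]=6
  size 7 → [0,1,4,5,6,7,8]=35  [1,3,4,5,6,7,8]=21  [2,3,4,5,6,7,8]=7
  first=0(b) contributes 28
  first=2(d) contributes 56
|[w]| = 84

84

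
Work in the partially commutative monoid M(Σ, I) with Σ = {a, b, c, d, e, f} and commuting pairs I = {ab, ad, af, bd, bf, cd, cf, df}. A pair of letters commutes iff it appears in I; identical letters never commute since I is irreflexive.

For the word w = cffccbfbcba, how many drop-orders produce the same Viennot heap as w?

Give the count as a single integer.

330

#0=c has no predecessor
#1=f has no predecessor
#2=f depends on [1:f]
#3=c depends on [0:c]
#4=c depends on [3:c]
#5=b depends on [4:c]
#6=f depends on [2:f]
#7=b depends on [5:b]
#8=c depends on [7:b]
#9=b depends on [8:c]
#10=a depends on [8:c]
sources: [0:c, 1:f]
N(rest) = Σ N(rest − s) over sources s of rest; N(one piece) = 1:
  size 1 → [6]=1  [9]=1  [10]=1
  size 2 → [2,6]=1  [6,9]=2  [6,10]=2  [9,10]=2
  size 3 → [1,2,6]=1  [2,6,9]=3  [2,6,10]=3  [6,9,10]=6  [8,9,10]=2
  size 4 → [1,2,6,9]=4  [1,2,6,10]=4  [2,6,9,10]=12  [6,8,9,10]=8  [7,8,9,10]=2
  size 5 → [1,2,6,9,10]=20  [2,6,8,9,10]=20  [5,7,8,9,10]=2  [6,7,8,9,10]=10
  size 6 → [1,2,6,8,9,10]=40  [2,6,7,8,9,10]=30  [4,5,7,8,9,10]=2  [5,6,7,8,9,10]=12
  size 7 → [1,2,6,7,8,9,10]=70  [2,5,6,7,8,9,10]=42  [3,4,5,7,8,9,10]=2  [4,5,6,7,8,9,10]=14
  size 8 → [0,3,4,5,7,8,9,10]=2  [1,2,5,6,7,8,9,10]=112  [2,4,5,6,7,8,9,10]=56  [3,4,5,6,7,8,9,10]=16
  size 9 → [0,3,4,5,6,7,8,9,10]=18  [1,2,4,5,6,7,8,9,10]=168  [2,3,4,5,6,7,8,9,10]=72
  first=0(c) contributes 240
  first=1(f) contributes 90
|[w]| = 330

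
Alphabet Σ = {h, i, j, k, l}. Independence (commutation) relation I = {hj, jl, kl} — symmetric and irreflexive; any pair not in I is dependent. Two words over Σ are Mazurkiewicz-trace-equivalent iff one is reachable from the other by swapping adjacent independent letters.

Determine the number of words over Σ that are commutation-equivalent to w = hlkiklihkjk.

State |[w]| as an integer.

#0=h has no predecessor
#1=l depends on [0:h]
#2=k depends on [0:h]
#3=i depends on [1:l, 2:k]
#4=k depends on [3:i]
#5=l depends on [3:i]
#6=i depends on [4:k, 5:l]
#7=h depends on [6:i]
#8=k depends on [7:h]
#9=j depends on [8:k]
#10=k depends on [9:j]
sources: [0:h]
N(rest) = Σ N(rest − s) over sources s of rest; N(one piece) = 1:
  size 1 → [10]=1
  size 2 → [9,10]=1
  size 3 → [8,9,10]=1
  size 4 → [7,8,9,10]=1
  size 5 → [6,7,8,9,10]=1
  size 6 → [4,6,7,8,9,10]=1  [5,6,7,8,9,10]=1
  size 7 → [4,5,6,7,8,9,10]=2
  size 8 → [3,4,5,6,7,8,9,10]=2
  size 9 → [1,3,4,5,6,7,8,9,10]=2  [2,3,4,5,6,7,8,9,10]=2
  first=0(h) contributes 4

4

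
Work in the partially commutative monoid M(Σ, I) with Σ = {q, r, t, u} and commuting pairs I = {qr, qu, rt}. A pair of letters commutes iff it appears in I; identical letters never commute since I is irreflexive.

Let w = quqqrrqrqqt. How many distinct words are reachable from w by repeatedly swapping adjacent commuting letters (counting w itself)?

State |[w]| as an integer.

329

drop 0:q onto floor
drop 1:u onto floor
drop 2:q onto {0:q}
drop 3:q onto {2:q}
drop 4:r onto {1:u}
drop 5:r onto {4:r}
drop 6:q onto {3:q}
drop 7:r onto {5:r}
drop 8:q onto {6:q}
drop 9:q onto {8:q}
drop 10:t onto {1:u, 9:q}
ground layer = {0:q, 1:u}
drop-orders for the pieces not yet dropped (sum over which currently-grounded one goes next):
  1 to go: {7} 1  {10} 1
  2 to go: {5,7} 1  {7,10} 2  {9,10} 1
  3 to go: {4,5,7} 1  {5,7,10} 3  {7,9,10} 3  {8,9,10} 1
  4 to go: {4,5,7,10} 4  {5,7,9,10} 6  {6,8,9,10} 1  {7,8,9,10} 4
  5 to go: {1,4,5,7,10} 4  {3,6,8,9,10} 1  {4,5,7,9,10} 10  {5,7,8,9,10} 10  {6,7,8,9,10} 5
  6 to go: {1,4,5,7,9,10} 14  {2,3,6,8,9,10} 1  {3,6,7,8,9,10} 6  {4,5,7,8,9,10} 20  {5,6,7,8,9,10} 15
  7 to go: {0,2,3,6,8,9,10} 1  {1,4,5,7,8,9,10} 34  {2,3,6,7,8,9,10} 7  {3,5,6,7,8,9,10} 21  {4,5,6,7,8,9,10} 35
  8 to go: {0,2,3,6,7,8,9,10} 8  {1,4,5,6,7,8,9,10} 69  {2,3,5,6,7,8,9,10} 28  {3,4,5,6,7,8,9,10} 56
  9 to go: {0,2,3,5,6,7,8,9,10} 36  {1,3,4,5,6,7,8,9,10} 125  {2,3,4,5,6,7,8,9,10} 84
  if 0:q drops first: 209 orders
  if 1:u drops first: 120 orders
heap linearizations: 329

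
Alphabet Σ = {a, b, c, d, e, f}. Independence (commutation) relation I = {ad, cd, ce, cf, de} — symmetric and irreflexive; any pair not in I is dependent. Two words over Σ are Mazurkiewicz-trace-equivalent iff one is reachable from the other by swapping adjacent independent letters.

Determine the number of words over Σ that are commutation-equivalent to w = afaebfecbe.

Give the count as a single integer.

0(a) covers ∅
1(f) covers 0:a
2(a) covers 1:f
3(e) covers 2:a
4(b) covers 3:e
5(f) covers 4:b
6(e) covers 5:f
7(c) covers 4:b
8(b) covers 6:e, 7:c
9(e) covers 8:b
floor of heap: 0:a
completions by unplaced set U, small U first (add the entries for U minus each lowest piece of U):
  |U|=1: {9}:1
  |U|=2: {8,9}:1
  |U|=3: {6,8,9}:1  {7,8,9}:1
  |U|=4: {5,6,8,9}:1  {6,7,8,9}:2
  |U|=5: {5,6,7,8,9}:3
  |U|=6: {4,5,6,7,8,9}:3
  |U|=7: {3,4,5,6,7,8,9}:3
  |U|=8: {2,3,4,5,6,7,8,9}:3
  start at 0(a): 3

3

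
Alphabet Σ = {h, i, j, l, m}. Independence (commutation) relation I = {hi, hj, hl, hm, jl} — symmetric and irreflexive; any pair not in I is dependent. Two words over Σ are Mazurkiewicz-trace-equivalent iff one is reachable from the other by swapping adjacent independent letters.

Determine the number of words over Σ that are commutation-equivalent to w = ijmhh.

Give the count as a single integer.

piece 0:i — minimal
piece 1:j rests on {0:i}
piece 2:m rests on {1:j}
piece 3:h — minimal
piece 4:h rests on {3:h}
minimal pieces: {0:i, 3:h}
ways to finish when only these pieces remain (= sum over removing one remaining piece with nothing left below it):
  1 left: {2}→1  {4}→1
  2 left: {1,2}→1  {2,4}→2  {3,4}→1
  3 left: {0,1,2}→1  {1,2,4}→3  {2,3,4}→3
  placing 0:i first → 6 extensions
  placing 3:h first → 4 extensions
total linear extensions = 10

10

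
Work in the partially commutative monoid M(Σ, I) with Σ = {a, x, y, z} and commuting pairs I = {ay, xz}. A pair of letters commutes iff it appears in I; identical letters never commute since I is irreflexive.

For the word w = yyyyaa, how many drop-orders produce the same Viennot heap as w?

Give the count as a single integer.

15

piece 0:y — minimal
piece 1:y rests on {0:y}
piece 2:y rests on {1:y}
piece 3:y rests on {2:y}
piece 4:a — minimal
piece 5:a rests on {4:a}
minimal pieces: {0:y, 4:a}
ways to finish when only these pieces remain (= sum over removing one remaining piece with nothing left below it):
  1 left: {3}→1  {5}→1
  2 left: {2,3}→1  {3,5}→2  {4,5}→1
  3 left: {1,2,3}→1  {2,3,5}→3  {3,4,5}→3
  4 left: {0,1,2,3}→1  {1,2,3,5}→4  {2,3,4,5}→6
  placing 0:y first → 10 extensions
  placing 4:a first → 5 extensions
total linear extensions = 15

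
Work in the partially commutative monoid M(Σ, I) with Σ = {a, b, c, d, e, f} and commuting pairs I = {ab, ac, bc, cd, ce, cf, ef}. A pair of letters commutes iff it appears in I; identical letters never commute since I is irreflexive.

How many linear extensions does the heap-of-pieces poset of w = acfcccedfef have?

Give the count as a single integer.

piece 0:a — minimal
piece 1:c — minimal
piece 2:f rests on {0:a}
piece 3:c rests on {1:c}
piece 4:c rests on {3:c}
piece 5:c rests on {4:c}
piece 6:e rests on {0:a}
piece 7:d rests on {2:f, 6:e}
piece 8:f rests on {7:d}
piece 9:e rests on {7:d}
piece 10:f rests on {8:f}
minimal pieces: {0:a, 1:c}
ways to finish when only these pieces remain (= sum over removing one remaining piece with nothing left below it):
  1 left: {5}→1  {9}→1  {10}→1
  2 left: {4,5}→1  {5,9}→2  {5,10}→2  {8,10}→1  {9,10}→2
  3 left: {3,4,5}→1  {4,5,9}→3  {4,5,10}→3  {5,8,10}→3  {5,9,10}→6  {8,9,10}→3
  4 left: {1,3,4,5}→1  {3,4,5,9}→4  {3,4,5,10}→4  {4,5,8,10}→6  {4,5,9,10}→12  {5,8,9,10}→12  {7,8,9,10}→3
  5 left: {1,3,4,5,9}→5  {1,3,4,5,10}→5  {2,7,8,9,10}→3  {3,4,5,8,10}→10  {3,4,5,9,10}→20  {4,5,8,9,10}→30  {5,7,8,9,10}→15  {6,7,8,9,10}→3
  6 left: {1,3,4,5,8,10}→15  {1,3,4,5,9,10}→30  {2,5,7,8,9,10}→18  {2,6,7,8,9,10}→6  {3,4,5,8,9,10}→60  {4,5,7,8,9,10}→45  {5,6,7,8,9,10}→18
  7 left: {0,2,6,7,8,9,10}→6  {1,3,4,5,8,9,10}→105  {2,4,5,7,8,9,10}→63  {2,5,6,7,8,9,10}→42  {3,4,5,7,8,9,10}→105  {4,5,6,7,8,9,10}→63
  8 left: {0,2,5,6,7,8,9,10}→48  {1,3,4,5,7,8,9,10}→210  {2,3,4,5,7,8,9,10}→168  {2,4,5,6,7,8,9,10}→168  {3,4,5,6,7,8,9,10}→168
  9 left: {0,2,4,5,6,7,8,9,10}→216  {1,2,3,4,5,7,8,9,10}→378  {1,3,4,5,6,7,8,9,10}→378  {2,3,4,5,6,7,8,9,10}→504
  placing 0:a first → 1260 extensions
  placing 1:c first → 720 extensions
total linear extensions = 1980

1980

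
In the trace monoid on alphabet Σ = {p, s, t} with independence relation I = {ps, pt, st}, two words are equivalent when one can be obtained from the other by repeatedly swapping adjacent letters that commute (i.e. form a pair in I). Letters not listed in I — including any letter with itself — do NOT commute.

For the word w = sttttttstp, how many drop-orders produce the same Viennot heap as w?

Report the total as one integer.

piece 0:s — minimal
piece 1:t — minimal
piece 2:t rests on {1:t}
piece 3:t rests on {2:t}
piece 4:t rests on {3:t}
piece 5:t rests on {4:t}
piece 6:t rests on {5:t}
piece 7:s rests on {0:s}
piece 8:t rests on {6:t}
piece 9:p — minimal
minimal pieces: {0:s, 1:t, 9:p}
ways to finish when only these pieces remain (= sum over removing one remaining piece with nothing left below it):
  1 left: {7}→1  {8}→1  {9}→1
  2 left: {0,7}→1  {6,8}→1  {7,8}→2  {7,9}→2  {8,9}→2
  3 left: {0,7,8}→3  {0,7,9}→3  {5,6,8}→1  {6,7,8}→3  {6,8,9}→3  {7,8,9}→6
  4 left: {0,6,7,8}→6  {0,7,8,9}→12  {4,5,6,8}→1  {5,6,7,8}→4  {5,6,8,9}→4  {6,7,8,9}→12
  5 left: {0,5,6,7,8}→10  {0,6,7,8,9}→30  {3,4,5,6,8}→1  {4,5,6,7,8}→5  {4,5,6,8,9}→5  {5,6,7,8,9}→20
  6 left: {0,4,5,6,7,8}→15  {0,5,6,7,8,9}→60  {2,3,4,5,6,8}→1  {3,4,5,6,7,8}→6  {3,4,5,6,8,9}→6  {4,5,6,7,8,9}→30
  7 left: {0,3,4,5,6,7,8}→21  {0,4,5,6,7,8,9}→105  {1,2,3,4,5,6,8}→1  {2,3,4,5,6,7,8}→7  {2,3,4,5,6,8,9}→7  {3,4,5,6,7,8,9}→42
  8 left: {0,2,3,4,5,6,7,8}→28  {0,3,4,5,6,7,8,9}→168  {1,2,3,4,5,6,7,8}→8  {1,2,3,4,5,6,8,9}→8  {2,3,4,5,6,7,8,9}→56
  placing 0:s first → 72 extensions
  placing 1:t first → 252 extensions
  placing 9:p first → 36 extensions
total linear extensions = 360

360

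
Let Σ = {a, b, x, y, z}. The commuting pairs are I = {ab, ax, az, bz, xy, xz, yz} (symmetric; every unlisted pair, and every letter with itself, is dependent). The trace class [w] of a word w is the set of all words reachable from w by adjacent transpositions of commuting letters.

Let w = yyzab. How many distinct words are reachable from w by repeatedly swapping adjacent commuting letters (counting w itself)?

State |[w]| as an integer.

#0=y has no predecessor
#1=y depends on [0:y]
#2=z has no predecessor
#3=a depends on [1:y]
#4=b depends on [1:y]
sources: [0:y, 2:z]
N(rest) = Σ N(rest − s) over sources s of rest; N(one piece) = 1:
  size 1 → [2]=1  [3]=1  [4]=1
  size 2 → [2,3]=2  [2,4]=2  [3,4]=2
  size 3 → [1,3,4]=2  [2,3,4]=6
  first=0(y) contributes 8
  first=2(z) contributes 2
|[w]| = 10

10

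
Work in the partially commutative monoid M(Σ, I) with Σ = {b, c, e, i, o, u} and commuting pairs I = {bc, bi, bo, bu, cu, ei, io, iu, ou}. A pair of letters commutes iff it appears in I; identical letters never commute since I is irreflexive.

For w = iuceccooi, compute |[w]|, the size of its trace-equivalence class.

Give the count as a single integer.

9

#0=i has no predecessor
#1=u has no predecessor
#2=c depends on [0:i]
#3=e depends on [1:u, 2:c]
#4=c depends on [3:e]
#5=c depends on [4:c]
#6=o depends on [5:c]
#7=o depends on [6:o]
#8=i depends on [5:c]
sources: [0:i, 1:u]
N(rest) = Σ N(rest − s) over sources s of rest; N(one piece) = 1:
  size 1 → [7]=1  [8]=1
  size 2 → [6,7]=1  [7,8]=2
  size 3 → [6,7,8]=3
  size 4 → [5,6,7,8]=3
  size 5 → [4,5,6,7,8]=3
  size 6 → [3,4,5,6,7,8]=3
  size 7 → [1,3,4,5,6,7,8]=3  [2,3,4,5,6,7,8]=3
  first=0(i) contributes 6
  first=1(u) contributes 3
|[w]| = 9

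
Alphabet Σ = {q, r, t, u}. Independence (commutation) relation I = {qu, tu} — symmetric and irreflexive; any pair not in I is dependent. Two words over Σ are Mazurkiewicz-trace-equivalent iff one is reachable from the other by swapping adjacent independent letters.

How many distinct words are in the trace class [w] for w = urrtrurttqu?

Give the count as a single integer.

4

piece 0:u — minimal
piece 1:r rests on {0:u}
piece 2:r rests on {1:r}
piece 3:t rests on {2:r}
piece 4:r rests on {3:t}
piece 5:u rests on {4:r}
piece 6:r rests on {5:u}
piece 7:t rests on {6:r}
piece 8:t rests on {7:t}
piece 9:q rests on {8:t}
piece 10:u rests on {6:r}
minimal pieces: {0:u}
ways to finish when only these pieces remain (= sum over removing one remaining piece with nothing left below it):
  1 left: {9}→1  {10}→1
  2 left: {8,9}→1  {9,10}→2
  3 left: {7,8,9}→1  {8,9,10}→3
  4 left: {7,8,9,10}→4
  5 left: {6,7,8,9,10}→4
  6 left: {5,6,7,8,9,10}→4
  7 left: {4,5,6,7,8,9,10}→4
  8 left: {3,4,5,6,7,8,9,10}→4
  9 left: {2,3,4,5,6,7,8,9,10}→4
  placing 0:u first → 4 extensions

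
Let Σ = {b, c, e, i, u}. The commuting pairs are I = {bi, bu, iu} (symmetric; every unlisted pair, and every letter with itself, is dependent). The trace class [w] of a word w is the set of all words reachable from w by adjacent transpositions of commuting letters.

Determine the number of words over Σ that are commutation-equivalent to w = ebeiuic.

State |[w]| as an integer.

3

0(e) covers ∅
1(b) covers 0:e
2(e) covers 1:b
3(i) covers 2:e
4(u) covers 2:e
5(i) covers 3:i
6(c) covers 4:u, 5:i
floor of heap: 0:e
completions by unplaced set U, small U first (add the entries for U minus each lowest piece of U):
  |U|=1: {6}:1
  |U|=2: {4,6}:1  {5,6}:1
  |U|=3: {3,5,6}:1  {4,5,6}:2
  |U|=4: {3,4,5,6}:3
  |U|=5: {2,3,4,5,6}:3
  start at 0(e): 3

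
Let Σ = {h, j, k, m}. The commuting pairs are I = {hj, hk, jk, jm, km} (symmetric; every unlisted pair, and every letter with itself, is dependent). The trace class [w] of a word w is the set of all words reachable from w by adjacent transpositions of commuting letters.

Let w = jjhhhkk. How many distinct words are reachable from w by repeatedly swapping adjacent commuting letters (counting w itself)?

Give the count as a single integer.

0(j) covers ∅
1(j) covers 0:j
2(h) covers ∅
3(h) covers 2:h
4(h) covers 3:h
5(k) covers ∅
6(k) covers 5:k
floor of heap: 0:j, 2:h, 5:k
completions by unplaced set U, small U first (add the entries for U minus each lowest piece of U):
  |U|=1: {1}:1  {4}:1  {6}:1
  |U|=2: {0,1}:1  {1,4}:2  {1,6}:2  {3,4}:1  {4,6}:2  {5,6}:1
  |U|=3: {0,1,4}:3  {0,1,6}:3  {1,3,4}:3  {1,4,6}:6  {1,5,6}:3  {2,3,4}:1  {3,4,6}:3  {4,5,6}:3
  |U|=4: {0,1,3,4}:6  {0,1,4,6}:12  {0,1,5,6}:6  {1,2,3,4}:4  {1,3,4,6}:12  {1,4,5,6}:12  {2,3,4,6}:4  {3,4,5,6}:6
  |U|=5: {0,1,2,3,4}:10  {0,1,3,4,6}:30  {0,1,4,5,6}:30  {1,2,3,4,6}:20  {1,3,4,5,6}:30  {2,3,4,5,6}:10
  start at 0(j): 60
  start at 2(h): 90
  start at 5(k): 60
sum over floor = 210

210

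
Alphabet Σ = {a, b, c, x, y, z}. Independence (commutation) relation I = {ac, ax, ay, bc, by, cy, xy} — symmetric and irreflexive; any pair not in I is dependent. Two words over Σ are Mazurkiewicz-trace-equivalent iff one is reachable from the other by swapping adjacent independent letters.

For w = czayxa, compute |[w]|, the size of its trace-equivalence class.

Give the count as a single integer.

0(c) covers ∅
1(z) covers 0:c
2(a) covers 1:z
3(y) covers 1:z
4(x) covers 1:z
5(a) covers 2:a
floor of heap: 0:c
completions by unplaced set U, small U first (add the entries for U minus each lowest piece of U):
  |U|=1: {3}:1  {4}:1  {5}:1
  |U|=2: {2,5}:1  {3,4}:2  {3,5}:2  {4,5}:2
  |U|=3: {2,3,5}:3  {2,4,5}:3  {3,4,5}:6
  |U|=4: {2,3,4,5}:12
  start at 0(c): 12

12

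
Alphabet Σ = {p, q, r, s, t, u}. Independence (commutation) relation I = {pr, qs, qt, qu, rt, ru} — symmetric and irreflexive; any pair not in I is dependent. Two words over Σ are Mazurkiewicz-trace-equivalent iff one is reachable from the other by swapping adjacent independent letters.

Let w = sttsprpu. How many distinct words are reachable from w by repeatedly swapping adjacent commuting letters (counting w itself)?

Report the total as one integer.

4

drop 0:s onto floor
drop 1:t onto {0:s}
drop 2:t onto {1:t}
drop 3:s onto {2:t}
drop 4:p onto {3:s}
drop 5:r onto {3:s}
drop 6:p onto {4:p}
drop 7:u onto {6:p}
ground layer = {0:s}
drop-orders for the pieces not yet dropped (sum over which currently-grounded one goes next):
  1 to go: {5} 1  {7} 1
  2 to go: {5,7} 2  {6,7} 1
  3 to go: {4,6,7} 1  {5,6,7} 3
  4 to go: {4,5,6,7} 4
  5 to go: {3,4,5,6,7} 4
  6 to go: {2,3,4,5,6,7} 4
  if 0:s drops first: 4 orders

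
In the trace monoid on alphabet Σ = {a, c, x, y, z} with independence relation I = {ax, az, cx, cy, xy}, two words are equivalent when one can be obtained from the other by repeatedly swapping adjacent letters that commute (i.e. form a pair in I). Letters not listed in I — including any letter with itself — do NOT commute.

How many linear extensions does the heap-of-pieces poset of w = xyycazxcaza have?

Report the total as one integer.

279

drop 0:x onto floor
drop 1:y onto floor
drop 2:y onto {1:y}
drop 3:c onto floor
drop 4:a onto {2:y, 3:c}
drop 5:z onto {0:x, 2:y, 3:c}
drop 6:x onto {5:z}
drop 7:c onto {4:a, 5:z}
drop 8:a onto {7:c}
drop 9:z onto {6:x, 7:c}
drop 10:a onto {8:a}
ground layer = {0:x, 1:y, 3:c}
drop-orders for the pieces not yet dropped (sum over which currently-grounded one goes next):
  1 to go: {9} 1  {10} 1
  2 to go: {6,9} 1  {8,10} 1  {9,10} 2
  3 to go: {6,9,10} 3  {8,9,10} 3
  4 to go: {6,8,9,10} 6  {7,8,9,10} 3
  5 to go: {4,7,8,9,10} 3  {6,7,8,9,10} 9
  6 to go: {4,6,7,8,9,10} 12  {5,6,7,8,9,10} 9
  7 to go: {0,5,6,7,8,9,10} 9  {4,5,6,7,8,9,10} 21
  8 to go: {0,4,5,6,7,8,9,10} 30  {2,4,5,6,7,8,9,10} 21  {3,4,5,6,7,8,9,10} 21
  9 to go: {0,2,4,5,6,7,8,9,10} 51  {0,3,4,5,6,7,8,9,10} 51  {1,2,4,5,6,7,8,9,10} 21  {2,3,4,5,6,7,8,9,10} 42
  if 0:x drops first: 63 orders
  if 1:y drops first: 144 orders
  if 3:c drops first: 72 orders
heap linearizations: 279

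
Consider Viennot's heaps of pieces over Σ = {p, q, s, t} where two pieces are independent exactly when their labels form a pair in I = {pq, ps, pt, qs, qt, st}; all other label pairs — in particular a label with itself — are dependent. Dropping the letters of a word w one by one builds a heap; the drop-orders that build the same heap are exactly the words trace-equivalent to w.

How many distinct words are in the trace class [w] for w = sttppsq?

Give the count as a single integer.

drop 0:s onto floor
drop 1:t onto floor
drop 2:t onto {1:t}
drop 3:p onto floor
drop 4:p onto {3:p}
drop 5:s onto {0:s}
drop 6:q onto floor
ground layer = {0:s, 1:t, 3:p, 6:q}
drop-orders for the pieces not yet dropped (sum over which currently-grounded one goes next):
  1 to go: {2} 1  {4} 1  {5} 1  {6} 1
  2 to go: {0,5} 1  {1,2} 1  {2,4} 2  {2,5} 2  {2,6} 2  {3,4} 1  {4,5} 2  {4,6} 2  {5,6} 2
  3 to go: {0,2,5} 3  {0,4,5} 3  {0,5,6} 3  {1,2,4} 3  {1,2,5} 3  {1,2,6} 3  {2,3,4} 3  {2,4,5} 6  {2,4,6} 6  {2,5,6} 6  {3,4,5} 3  {3,4,6} 3  {4,5,6} 6
  4 to go: {0,1,2,5} 6  {0,2,4,5} 12  {0,2,5,6} 12  {0,3,4,5} 6  {0,4,5,6} 12  {1,2,3,4} 6  {1,2,4,5} 12  {1,2,4,6} 12  {1,2,5,6} 12  {2,3,4,5} 12  {2,3,4,6} 12  {2,4,5,6} 24  {3,4,5,6} 12
  5 to go: {0,1,2,4,5} 30  {0,1,2,5,6} 30  {0,2,3,4,5} 30  {0,2,4,5,6} 60  {0,3,4,5,6} 30  {1,2,3,4,5} 30  {1,2,3,4,6} 30  {1,2,4,5,6} 60  {2,3,4,5,6} 60
  if 0:s drops first: 180 orders
  if 1:t drops first: 180 orders
  if 3:p drops first: 180 orders
  if 6:q drops first: 90 orders
heap linearizations: 630

630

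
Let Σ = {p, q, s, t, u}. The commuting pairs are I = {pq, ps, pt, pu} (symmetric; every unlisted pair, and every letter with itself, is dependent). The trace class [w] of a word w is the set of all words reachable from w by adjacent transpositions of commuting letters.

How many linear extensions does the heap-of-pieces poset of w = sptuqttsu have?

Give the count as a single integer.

drop 0:s onto floor
drop 1:p onto floor
drop 2:t onto {0:s}
drop 3:u onto {2:t}
drop 4:q onto {3:u}
drop 5:t onto {4:q}
drop 6:t onto {5:t}
drop 7:s onto {6:t}
drop 8:u onto {7:s}
ground layer = {0:s, 1:p}
drop-orders for the pieces not yet dropped (sum over which currently-grounded one goes next):
  1 to go: {1} 1  {8} 1
  2 to go: {1,8} 2  {7,8} 1
  3 to go: {1,7,8} 3  {6,7,8} 1
  4 to go: {1,6,7,8} 4  {5,6,7,8} 1
  5 to go: {1,5,6,7,8} 5  {4,5,6,7,8} 1
  6 to go: {1,4,5,6,7,8} 6  {3,4,5,6,7,8} 1
  7 to go: {1,3,4,5,6,7,8} 7  {2,3,4,5,6,7,8} 1
  if 0:s drops first: 8 orders
  if 1:p drops first: 1 orders
heap linearizations: 9

9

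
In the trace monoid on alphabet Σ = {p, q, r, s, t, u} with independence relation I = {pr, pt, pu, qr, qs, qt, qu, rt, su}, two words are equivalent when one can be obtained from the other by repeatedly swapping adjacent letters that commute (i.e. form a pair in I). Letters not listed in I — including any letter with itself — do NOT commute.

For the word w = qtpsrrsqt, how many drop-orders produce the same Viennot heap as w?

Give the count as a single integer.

19

0(q) covers ∅
1(t) covers ∅
2(p) covers 0:q
3(s) covers 1:t, 2:p
4(r) covers 3:s
5(r) covers 4:r
6(s) covers 5:r
7(q) covers 2:p
8(t) covers 6:s
floor of heap: 0:q, 1:t
completions by unplaced set U, small U first (add the entries for U minus each lowest piece of U):
  |U|=1: {7}:1  {8}:1
  |U|=2: {6,8}:1  {7,8}:2
  |U|=3: {5,6,8}:1  {6,7,8}:3
  |U|=4: {4,5,6,8}:1  {5,6,7,8}:4
  |U|=5: {3,4,5,6,8}:1  {4,5,6,7,8}:5
  |U|=6: {1,3,4,5,6,8}:1  {3,4,5,6,7,8}:6
  |U|=7: {1,3,4,5,6,7,8}:7  {2,3,4,5,6,7,8}:6
  start at 0(q): 13
  start at 1(t): 6
sum over floor = 19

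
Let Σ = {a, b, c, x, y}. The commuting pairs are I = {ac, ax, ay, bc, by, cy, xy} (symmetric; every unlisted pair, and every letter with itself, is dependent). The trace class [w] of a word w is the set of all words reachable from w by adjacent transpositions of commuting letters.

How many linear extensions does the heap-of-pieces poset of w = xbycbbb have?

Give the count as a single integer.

#0=x has no predecessor
#1=b depends on [0:x]
#2=y has no predecessor
#3=c depends on [0:x]
#4=b depends on [1:b]
#5=b depends on [4:b]
#6=b depends on [5:b]
sources: [0:x, 2:y]
N(rest) = Σ N(rest − s) over sources s of rest; N(one piece) = 1:
  size 1 → [2]=1  [3]=1  [6]=1
  size 2 → [2,3]=2  [2,6]=2  [3,6]=2  [5,6]=1
  size 3 → [2,3,6]=6  [2,5,6]=3  [3,5,6]=3  [4,5,6]=1
  size 4 → [1,4,5,6]=1  [2,3,5,6]=12  [2,4,5,6]=4  [3,4,5,6]=4
  size 5 → [1,2,4,5,6]=5  [1,3,4,5,6]=5  [2,3,4,5,6]=20
  first=0(x) contributes 30
  first=2(y) contributes 5
|[w]| = 35

35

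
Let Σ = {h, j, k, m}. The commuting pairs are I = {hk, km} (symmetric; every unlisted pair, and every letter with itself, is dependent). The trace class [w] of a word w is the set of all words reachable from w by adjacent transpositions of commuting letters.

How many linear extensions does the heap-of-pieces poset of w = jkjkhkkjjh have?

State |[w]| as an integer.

4

#0=j has no predecessor
#1=k depends on [0:j]
#2=j depends on [1:k]
#3=k depends on [2:j]
#4=h depends on [2:j]
#5=k depends on [3:k]
#6=k depends on [5:k]
#7=j depends on [4:h, 6:k]
#8=j depends on [7:j]
#9=h depends on [8:j]
sources: [0:j]
N(rest) = Σ N(rest − s) over sources s of rest; N(one piece) = 1:
  size 1 → [9]=1
  size 2 → [8,9]=1
  size 3 → [7,8,9]=1
  size 4 → [4,7,8,9]=1  [6,7,8,9]=1
  size 5 → [4,6,7,8,9]=2  [5,6,7,8,9]=1
  size 6 → [3,5,6,7,8,9]=1  [4,5,6,7,8,9]=3
  size 7 → [3,4,5,6,7,8,9]=4
  size 8 → [2,3,4,5,6,7,8,9]=4
  first=0(j) contributes 4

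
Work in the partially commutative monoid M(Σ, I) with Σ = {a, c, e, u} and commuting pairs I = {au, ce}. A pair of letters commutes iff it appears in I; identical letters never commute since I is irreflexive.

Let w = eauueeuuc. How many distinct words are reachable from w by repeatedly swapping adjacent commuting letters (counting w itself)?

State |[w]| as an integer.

drop 0:e onto floor
drop 1:a onto {0:e}
drop 2:u onto {0:e}
drop 3:u onto {2:u}
drop 4:e onto {1:a, 3:u}
drop 5:e onto {4:e}
drop 6:u onto {5:e}
drop 7:u onto {6:u}
drop 8:c onto {7:u}
ground layer = {0:e}
drop-orders for the pieces not yet dropped (sum over which currently-grounded one goes next):
  1 to go: {8} 1
  2 to go: {7,8} 1
  3 to go: {6,7,8} 1
  4 to go: {5,6,7,8} 1
  5 to go: {4,5,6,7,8} 1
  6 to go: {1,4,5,6,7,8} 1  {3,4,5,6,7,8} 1
  7 to go: {1,3,4,5,6,7,8} 2  {2,3,4,5,6,7,8} 1
  if 0:e drops first: 3 orders

3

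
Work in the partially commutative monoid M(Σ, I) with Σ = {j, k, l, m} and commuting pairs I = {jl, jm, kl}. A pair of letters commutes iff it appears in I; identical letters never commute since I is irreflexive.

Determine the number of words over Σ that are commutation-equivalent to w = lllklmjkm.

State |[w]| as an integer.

piece 0:l — minimal
piece 1:l rests on {0:l}
piece 2:l rests on {1:l}
piece 3:k — minimal
piece 4:l rests on {2:l}
piece 5:m rests on {3:k, 4:l}
piece 6:j rests on {3:k}
piece 7:k rests on {5:m, 6:j}
piece 8:m rests on {7:k}
minimal pieces: {0:l, 3:k}
ways to finish when only these pieces remain (= sum over removing one remaining piece with nothing left below it):
  1 left: {8}→1
  2 left: {7,8}→1
  3 left: {5,7,8}→1  {6,7,8}→1
  4 left: {4,5,7,8}→1  {5,6,7,8}→2
  5 left: {2,4,5,7,8}→1  {3,5,6,7,8}→2  {4,5,6,7,8}→3
  6 left: {1,2,4,5,7,8}→1  {2,4,5,6,7,8}→4  {3,4,5,6,7,8}→5
  7 left: {0,1,2,4,5,7,8}→1  {1,2,4,5,6,7,8}→5  {2,3,4,5,6,7,8}→9
  placing 0:l first → 14 extensions
  placing 3:k first → 6 extensions
total linear extensions = 20

20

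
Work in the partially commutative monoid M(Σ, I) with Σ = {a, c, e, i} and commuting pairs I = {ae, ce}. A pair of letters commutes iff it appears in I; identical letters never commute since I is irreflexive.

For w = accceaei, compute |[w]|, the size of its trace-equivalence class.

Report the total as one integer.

21

#0=a has no predecessor
#1=c depends on [0:a]
#2=c depends on [1:c]
#3=c depends on [2:c]
#4=e has no predecessor
#5=a depends on [3:c]
#6=e depends on [4:e]
#7=i depends on [5:a, 6:e]
sources: [0:a, 4:e]
N(rest) = Σ N(rest − s) over sources s of rest; N(one piece) = 1:
  size 1 → [7]=1
  size 2 → [5,7]=1  [6,7]=1
  size 3 → [3,5,7]=1  [4,6,7]=1  [5,6,7]=2
  size 4 → [2,3,5,7]=1  [3,5,6,7]=3  [4,5,6,7]=3
  size 5 → [1,2,3,5,7]=1  [2,3,5,6,7]=4  [3,4,5,6,7]=6
  size 6 → [0,1,2,3,5,7]=1  [1,2,3,5,6,7]=5  [2,3,4,5,6,7]=10
  first=0(a) contributes 15
  first=4(e) contributes 6
|[w]| = 21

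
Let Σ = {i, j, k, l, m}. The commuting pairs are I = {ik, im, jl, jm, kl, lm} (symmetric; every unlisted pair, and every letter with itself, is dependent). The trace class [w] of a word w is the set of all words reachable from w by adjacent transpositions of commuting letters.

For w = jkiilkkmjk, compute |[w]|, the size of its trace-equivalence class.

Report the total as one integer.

115

0(j) covers ∅
1(k) covers 0:j
2(i) covers 0:j
3(i) covers 2:i
4(l) covers 3:i
5(k) covers 1:k
6(k) covers 5:k
7(m) covers 6:k
8(j) covers 3:i, 6:k
9(k) covers 7:m, 8:j
floor of heap: 0:j
completions by unplaced set U, small U first (add the entries for U minus each lowest piece of U):
  |U|=1: {4}:1  {9}:1
  |U|=2: {4,9}:2  {7,9}:1  {8,9}:1
  |U|=3: {4,7,9}:3  {4,8,9}:3  {7,8,9}:2
  |U|=4: {3,4,8,9}:3  {4,7,8,9}:8  {6,7,8,9}:2
  |U|=5: {2,3,4,8,9}:3  {3,4,7,8,9}:11  {4,6,7,8,9}:10  {5,6,7,8,9}:2
  |U|=6: {1,5,6,7,8,9}:2  {2,3,4,7,8,9}:14  {3,4,6,7,8,9}:21  {4,5,6,7,8,9}:12
  |U|=7: {1,4,5,6,7,8,9}:14  {2,3,4,6,7,8,9}:35  {3,4,5,6,7,8,9}:33
  |U|=8: {1,3,4,5,6,7,8,9}:47  {2,3,4,5,6,7,8,9}:68
  start at 0(j): 115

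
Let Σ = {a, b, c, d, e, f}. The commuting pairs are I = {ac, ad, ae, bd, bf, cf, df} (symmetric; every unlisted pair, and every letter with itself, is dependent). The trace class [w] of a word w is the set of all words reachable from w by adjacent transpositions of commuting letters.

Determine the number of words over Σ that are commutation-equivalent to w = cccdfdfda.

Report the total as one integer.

#0=c has no predecessor
#1=c depends on [0:c]
#2=c depends on [1:c]
#3=d depends on [2:c]
#4=f has no predecessor
#5=d depends on [3:d]
#6=f depends on [4:f]
#7=d depends on [5:d]
#8=a depends on [6:f]
sources: [0:c, 4:f]
N(rest) = Σ N(rest − s) over sources s of rest; N(one piece) = 1:
  size 1 → [7]=1  [8]=1
  size 2 → [5,7]=1  [6,8]=1  [7,8]=2
  size 3 → [3,5,7]=1  [4,6,8]=1  [5,7,8]=3  [6,7,8]=3
  size 4 → [2,3,5,7]=1  [3,5,7,8]=4  [4,6,7,8]=4  [5,6,7,8]=6
  size 5 → [1,2,3,5,7]=1  [2,3,5,7,8]=5  [3,5,6,7,8]=10  [4,5,6,7,8]=10
  size 6 → [0,1,2,3,5,7]=1  [1,2,3,5,7,8]=6  [2,3,5,6,7,8]=15  [3,4,5,6,7,8]=20
  size 7 → [0,1,2,3,5,7,8]=7  [1,2,3,5,6,7,8]=21  [2,3,4,5,6,7,8]=35
  first=0(c) contributes 56
  first=4(f) contributes 28
|[w]| = 84

84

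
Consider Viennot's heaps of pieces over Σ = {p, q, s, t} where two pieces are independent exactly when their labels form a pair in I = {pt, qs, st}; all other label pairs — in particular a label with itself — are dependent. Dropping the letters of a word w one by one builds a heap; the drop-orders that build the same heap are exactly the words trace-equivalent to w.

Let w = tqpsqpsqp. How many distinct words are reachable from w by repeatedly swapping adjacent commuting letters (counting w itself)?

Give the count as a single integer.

piece 0:t — minimal
piece 1:q rests on {0:t}
piece 2:p rests on {1:q}
piece 3:s rests on {2:p}
piece 4:q rests on {2:p}
piece 5:p rests on {3:s, 4:q}
piece 6:s rests on {5:p}
piece 7:q rests on {5:p}
piece 8:p rests on {6:s, 7:q}
minimal pieces: {0:t}
ways to finish when only these pieces remain (= sum over removing one remaining piece with nothing left below it):
  1 left: {8}→1
  2 left: {6,8}→1  {7,8}→1
  3 left: {6,7,8}→2
  4 left: {5,6,7,8}→2
  5 left: {3,5,6,7,8}→2  {4,5,6,7,8}→2
  6 left: {3,4,5,6,7,8}→4
  7 left: {2,3,4,5,6,7,8}→4
  placing 0:t first → 4 extensions

4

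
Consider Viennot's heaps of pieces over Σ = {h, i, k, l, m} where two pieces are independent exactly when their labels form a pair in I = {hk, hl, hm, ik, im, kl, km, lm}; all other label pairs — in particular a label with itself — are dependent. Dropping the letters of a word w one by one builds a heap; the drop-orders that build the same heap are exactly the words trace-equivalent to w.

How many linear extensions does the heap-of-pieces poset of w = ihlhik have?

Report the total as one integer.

#0=i has no predecessor
#1=h depends on [0:i]
#2=l depends on [0:i]
#3=h depends on [1:h]
#4=i depends on [2:l, 3:h]
#5=k has no predecessor
sources: [0:i, 5:k]
N(rest) = Σ N(rest − s) over sources s of rest; N(one piece) = 1:
  size 1 → [4]=1  [5]=1
  size 2 → [2,4]=1  [3,4]=1  [4,5]=2
  size 3 → [1,3,4]=1  [2,3,4]=2  [2,4,5]=3  [3,4,5]=3
  size 4 → [1,2,3,4]=3  [1,3,4,5]=4  [2,3,4,5]=8
  first=0(i) contributes 15
  first=5(k) contributes 3
|[w]| = 18

18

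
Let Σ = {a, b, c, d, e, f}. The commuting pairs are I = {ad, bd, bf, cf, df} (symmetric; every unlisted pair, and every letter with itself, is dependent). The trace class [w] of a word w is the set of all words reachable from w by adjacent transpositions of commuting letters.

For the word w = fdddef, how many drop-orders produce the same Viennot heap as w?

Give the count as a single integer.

#0=f has no predecessor
#1=d has no predecessor
#2=d depends on [1:d]
#3=d depends on [2:d]
#4=e depends on [0:f, 3:d]
#5=f depends on [4:e]
sources: [0:f, 1:d]
N(rest) = Σ N(rest − s) over sources s of rest; N(one piece) = 1:
  size 1 → [5]=1
  size 2 → [4,5]=1
  size 3 → [0,4,5]=1  [3,4,5]=1
  size 4 → [0,3,4,5]=2  [2,3,4,5]=1
  first=0(f) contributes 1
  first=1(d) contributes 3
|[w]| = 4

4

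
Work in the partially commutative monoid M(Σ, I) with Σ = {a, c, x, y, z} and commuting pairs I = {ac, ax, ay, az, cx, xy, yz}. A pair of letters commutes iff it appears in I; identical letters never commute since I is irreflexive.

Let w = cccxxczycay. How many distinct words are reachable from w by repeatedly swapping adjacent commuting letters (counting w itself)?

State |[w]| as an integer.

396

0(c) covers ∅
1(c) covers 0:c
2(c) covers 1:c
3(x) covers ∅
4(x) covers 3:x
5(c) covers 2:c
6(z) covers 4:x, 5:c
7(y) covers 5:c
8(c) covers 6:z, 7:y
9(a) covers ∅
10(y) covers 8:c
floor of heap: 0:c, 3:x, 9:a
completions by unplaced set U, small U first (add the entries for U minus each lowest piece of U):
  |U|=1: {9}:1  {10}:1
  |U|=2: {8,10}:1  {9,10}:2
  |U|=3: {6,8,10}:1  {7,8,10}:1  {8,9,10}:3
  |U|=4: {4,6,8,10}:1  {6,7,8,10}:2  {6,8,9,10}:4  {7,8,9,10}:4
  |U|=5: {3,4,6,8,10}:1  {4,6,7,8,10}:3  {4,6,8,9,10}:5  {5,6,7,8,10}:2  {6,7,8,9,10}:10
  |U|=6: {2,5,6,7,8,10}:2  {3,4,6,7,8,10}:4  {3,4,6,8,9,10}:6  {4,5,6,7,8,10}:5  {4,6,7,8,9,10}:18  {5,6,7,8,9,10}:12
  |U|=7: {1,2,5,6,7,8,10}:2  {2,4,5,6,7,8,10}:7  {2,5,6,7,8,9,10}:14  {3,4,5,6,7,8,10}:9  {3,4,6,7,8,9,10}:28  {4,5,6,7,8,9,10}:35
  |U|=8: {0,1,2,5,6,7,8,10}:2  {1,2,4,5,6,7,8,10}:9  {1,2,5,6,7,8,9,10}:16  {2,3,4,5,6,7,8,10}:16  {2,4,5,6,7,8,9,10}:56  {3,4,5,6,7,8,9,10}:72
  |U|=9: {0,1,2,4,5,6,7,8,10}:11  {0,1,2,5,6,7,8,9,10}:18  {1,2,3,4,5,6,7,8,10}:25  {1,2,4,5,6,7,8,9,10}:81  {2,3,4,5,6,7,8,9,10}:144
  start at 0(c): 250
  start at 3(x): 110
  start at 9(a): 36
sum over floor = 396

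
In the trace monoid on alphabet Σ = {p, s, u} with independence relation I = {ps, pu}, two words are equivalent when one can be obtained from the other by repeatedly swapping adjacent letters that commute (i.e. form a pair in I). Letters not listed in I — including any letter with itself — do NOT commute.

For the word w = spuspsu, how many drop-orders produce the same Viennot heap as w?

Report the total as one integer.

#0=s has no predecessor
#1=p has no predecessor
#2=u depends on [0:s]
#3=s depends on [2:u]
#4=p depends on [1:p]
#5=s depends on [3:s]
#6=u depends on [5:s]
sources: [0:s, 1:p]
N(rest) = Σ N(rest − s) over sources s of rest; N(one piece) = 1:
  size 1 → [4]=1  [6]=1
  size 2 → [1,4]=1  [4,6]=2  [5,6]=1
  size 3 → [1,4,6]=3  [3,5,6]=1  [4,5,6]=3
  size 4 → [1,4,5,6]=6  [2,3,5,6]=1  [3,4,5,6]=4
  size 5 → [0,2,3,5,6]=1  [1,3,4,5,6]=10  [2,3,4,5,6]=5
  first=0(s) contributes 15
  first=1(p) contributes 6
|[w]| = 21

21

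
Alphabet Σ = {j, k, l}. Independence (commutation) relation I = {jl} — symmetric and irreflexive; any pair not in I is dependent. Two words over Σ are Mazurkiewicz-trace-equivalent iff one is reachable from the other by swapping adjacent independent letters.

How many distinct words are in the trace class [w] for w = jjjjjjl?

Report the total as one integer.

#0=j has no predecessor
#1=j depends on [0:j]
#2=j depends on [1:j]
#3=j depends on [2:j]
#4=j depends on [3:j]
#5=j depends on [4:j]
#6=l has no predecessor
sources: [0:j, 6:l]
N(rest) = Σ N(rest − s) over sources s of rest; N(one piece) = 1:
  size 1 → [5]=1  [6]=1
  size 2 → [4,5]=1  [5,6]=2
  size 3 → [3,4,5]=1  [4,5,6]=3
  size 4 → [2,3,4,5]=1  [3,4,5,6]=4
  size 5 → [1,2,3,4,5]=1  [2,3,4,5,6]=5
  first=0(j) contributes 6
  first=6(l) contributes 1
|[w]| = 7

7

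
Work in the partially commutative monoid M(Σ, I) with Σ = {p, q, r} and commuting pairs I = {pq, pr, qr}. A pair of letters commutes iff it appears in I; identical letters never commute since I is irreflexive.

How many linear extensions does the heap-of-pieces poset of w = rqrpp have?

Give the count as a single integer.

drop 0:r onto floor
drop 1:q onto floor
drop 2:r onto {0:r}
drop 3:p onto floor
drop 4:p onto {3:p}
ground layer = {0:r, 1:q, 3:p}
drop-orders for the pieces not yet dropped (sum over which currently-grounded one goes next):
  1 to go: {1} 1  {2} 1  {4} 1
  2 to go: {0,2} 1  {1,2} 2  {1,4} 2  {2,4} 2  {3,4} 1
  3 to go: {0,1,2} 3  {0,2,4} 3  {1,2,4} 6  {1,3,4} 3  {2,3,4} 3
  if 0:r drops first: 12 orders
  if 1:q drops first: 6 orders
  if 3:p drops first: 12 orders
heap linearizations: 30

30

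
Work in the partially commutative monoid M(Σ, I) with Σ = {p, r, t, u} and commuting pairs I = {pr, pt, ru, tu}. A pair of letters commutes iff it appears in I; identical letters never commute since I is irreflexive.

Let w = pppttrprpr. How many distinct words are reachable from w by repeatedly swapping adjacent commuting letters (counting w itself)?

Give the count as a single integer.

252

#0=p has no predecessor
#1=p depends on [0:p]
#2=p depends on [1:p]
#3=t has no predecessor
#4=t depends on [3:t]
#5=r depends on [4:t]
#6=p depends on [2:p]
#7=r depends on [5:r]
#8=p depends on [6:p]
#9=r depends on [7:r]
sources: [0:p, 3:t]
N(rest) = Σ N(rest − s) over sources s of rest; N(one piece) = 1:
  size 1 → [8]=1  [9]=1
  size 2 → [6,8]=1  [7,9]=1  [8,9]=2
  size 3 → [2,6,8]=1  [5,7,9]=1  [6,8,9]=3  [7,8,9]=3
  size 4 → [1,2,6,8]=1  [2,6,8,9]=4  [4,5,7,9]=1  [5,7,8,9]=4  [6,7,8,9]=6
  size 5 → [0,1,2,6,8]=1  [1,2,6,8,9]=5  [2,6,7,8,9]=10  [3,4,5,7,9]=1  [4,5,7,8,9]=5  [5,6,7,8,9]=10
  size 6 → [0,1,2,6,8,9]=6  [1,2,6,7,8,9]=15  [2,5,6,7,8,9]=20  [3,4,5,7,8,9]=6  [4,5,6,7,8,9]=15
  size 7 → [0,1,2,6,7,8,9]=21  [1,2,5,6,7,8,9]=35  [2,4,5,6,7,8,9]=35  [3,4,5,6,7,8,9]=21
  size 8 → [0,1,2,5,6,7,8,9]=56  [1,2,4,5,6,7,8,9]=70  [2,3,4,5,6,7,8,9]=56
  first=0(p) contributes 126
  first=3(t) contributes 126
|[w]| = 252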